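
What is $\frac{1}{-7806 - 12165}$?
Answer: $- \frac{1}{19971} \approx -5.0073 \cdot 10^{-5}$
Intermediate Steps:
$\frac{1}{-7806 - 12165} = \frac{1}{-19971} = - \frac{1}{19971}$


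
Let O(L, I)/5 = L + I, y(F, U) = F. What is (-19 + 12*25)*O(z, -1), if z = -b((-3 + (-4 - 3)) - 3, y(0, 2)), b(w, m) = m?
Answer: -1405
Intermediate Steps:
z = 0 (z = -1*0 = 0)
O(L, I) = 5*I + 5*L (O(L, I) = 5*(L + I) = 5*(I + L) = 5*I + 5*L)
(-19 + 12*25)*O(z, -1) = (-19 + 12*25)*(5*(-1) + 5*0) = (-19 + 300)*(-5 + 0) = 281*(-5) = -1405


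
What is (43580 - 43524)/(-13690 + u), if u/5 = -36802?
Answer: -14/49425 ≈ -0.00028326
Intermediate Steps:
u = -184010 (u = 5*(-36802) = -184010)
(43580 - 43524)/(-13690 + u) = (43580 - 43524)/(-13690 - 184010) = 56/(-197700) = 56*(-1/197700) = -14/49425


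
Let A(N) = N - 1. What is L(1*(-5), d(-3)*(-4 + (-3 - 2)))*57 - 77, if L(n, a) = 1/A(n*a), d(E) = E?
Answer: -10529/136 ≈ -77.419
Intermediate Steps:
A(N) = -1 + N
L(n, a) = 1/(-1 + a*n) (L(n, a) = 1/(-1 + n*a) = 1/(-1 + a*n))
L(1*(-5), d(-3)*(-4 + (-3 - 2)))*57 - 77 = 57/(-1 + (-3*(-4 + (-3 - 2)))*(1*(-5))) - 77 = 57/(-1 - 3*(-4 - 5)*(-5)) - 77 = 57/(-1 - 3*(-9)*(-5)) - 77 = 57/(-1 + 27*(-5)) - 77 = 57/(-1 - 135) - 77 = 57/(-136) - 77 = -1/136*57 - 77 = -57/136 - 77 = -10529/136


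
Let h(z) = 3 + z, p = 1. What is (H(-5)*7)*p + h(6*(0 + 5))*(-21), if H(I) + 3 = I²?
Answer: -539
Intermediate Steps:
H(I) = -3 + I²
(H(-5)*7)*p + h(6*(0 + 5))*(-21) = ((-3 + (-5)²)*7)*1 + (3 + 6*(0 + 5))*(-21) = ((-3 + 25)*7)*1 + (3 + 6*5)*(-21) = (22*7)*1 + (3 + 30)*(-21) = 154*1 + 33*(-21) = 154 - 693 = -539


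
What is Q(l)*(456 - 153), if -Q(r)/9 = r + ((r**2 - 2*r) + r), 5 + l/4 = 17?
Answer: -6283008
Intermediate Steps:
l = 48 (l = -20 + 4*17 = -20 + 68 = 48)
Q(r) = -9*r**2 (Q(r) = -9*(r + ((r**2 - 2*r) + r)) = -9*(r + (r**2 - r)) = -9*r**2)
Q(l)*(456 - 153) = (-9*48**2)*(456 - 153) = -9*2304*303 = -20736*303 = -6283008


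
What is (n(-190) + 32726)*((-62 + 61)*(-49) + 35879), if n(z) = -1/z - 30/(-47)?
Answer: 5249959724628/4465 ≈ 1.1758e+9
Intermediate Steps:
n(z) = 30/47 - 1/z (n(z) = -1/z - 30*(-1/47) = -1/z + 30/47 = 30/47 - 1/z)
(n(-190) + 32726)*((-62 + 61)*(-49) + 35879) = ((30/47 - 1/(-190)) + 32726)*((-62 + 61)*(-49) + 35879) = ((30/47 - 1*(-1/190)) + 32726)*(-1*(-49) + 35879) = ((30/47 + 1/190) + 32726)*(49 + 35879) = (5747/8930 + 32726)*35928 = (292248927/8930)*35928 = 5249959724628/4465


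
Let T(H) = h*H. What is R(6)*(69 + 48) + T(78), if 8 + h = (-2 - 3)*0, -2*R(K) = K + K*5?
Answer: -2730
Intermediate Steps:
R(K) = -3*K (R(K) = -(K + K*5)/2 = -(K + 5*K)/2 = -3*K)
h = -8 (h = -8 + (-2 - 3)*0 = -8 - 5*0 = -8 + 0 = -8)
T(H) = -8*H
R(6)*(69 + 48) + T(78) = (-3*6)*(69 + 48) - 8*78 = -18*117 - 624 = -2106 - 624 = -2730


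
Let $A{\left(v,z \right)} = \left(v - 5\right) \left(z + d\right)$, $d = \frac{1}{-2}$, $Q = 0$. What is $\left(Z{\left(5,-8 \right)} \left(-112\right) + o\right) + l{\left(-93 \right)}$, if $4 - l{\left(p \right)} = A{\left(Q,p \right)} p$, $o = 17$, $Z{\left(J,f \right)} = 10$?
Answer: $\frac{84757}{2} \approx 42379.0$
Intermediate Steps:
$d = - \frac{1}{2} \approx -0.5$
$A{\left(v,z \right)} = \left(-5 + v\right) \left(- \frac{1}{2} + z\right)$ ($A{\left(v,z \right)} = \left(v - 5\right) \left(z - \frac{1}{2}\right) = \left(-5 + v\right) \left(- \frac{1}{2} + z\right)$)
$l{\left(p \right)} = 4 - p \left(\frac{5}{2} - 5 p\right)$ ($l{\left(p \right)} = 4 - \left(\frac{5}{2} - 5 p - 0 + 0 p\right) p = 4 - \left(\frac{5}{2} - 5 p + 0 + 0\right) p = 4 - \left(\frac{5}{2} - 5 p\right) p = 4 - p \left(\frac{5}{2} - 5 p\right)$)
$\left(Z{\left(5,-8 \right)} \left(-112\right) + o\right) + l{\left(-93 \right)} = \left(10 \left(-112\right) + 17\right) + \left(4 + \frac{5}{2} \left(-93\right) \left(-1 + 2 \left(-93\right)\right)\right) = \left(-1120 + 17\right) + \left(4 + \frac{5}{2} \left(-93\right) \left(-1 - 186\right)\right) = -1103 + \left(4 + \frac{5}{2} \left(-93\right) \left(-187\right)\right) = -1103 + \left(4 + \frac{86955}{2}\right) = -1103 + \frac{86963}{2} = \frac{84757}{2}$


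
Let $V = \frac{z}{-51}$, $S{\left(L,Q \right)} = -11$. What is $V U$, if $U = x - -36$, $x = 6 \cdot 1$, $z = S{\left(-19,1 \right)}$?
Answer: $\frac{154}{17} \approx 9.0588$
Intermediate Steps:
$z = -11$
$x = 6$
$V = \frac{11}{51}$ ($V = - \frac{11}{-51} = \left(-11\right) \left(- \frac{1}{51}\right) = \frac{11}{51} \approx 0.21569$)
$U = 42$ ($U = 6 - -36 = 6 + 36 = 42$)
$V U = \frac{11}{51} \cdot 42 = \frac{154}{17}$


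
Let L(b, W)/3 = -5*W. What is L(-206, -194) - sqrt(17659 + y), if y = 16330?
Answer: 2910 - sqrt(33989) ≈ 2725.6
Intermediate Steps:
L(b, W) = -15*W (L(b, W) = 3*(-5*W) = -15*W)
L(-206, -194) - sqrt(17659 + y) = -15*(-194) - sqrt(17659 + 16330) = 2910 - sqrt(33989)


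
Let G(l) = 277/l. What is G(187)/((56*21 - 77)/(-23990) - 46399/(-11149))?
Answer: 74087669270/205860681433 ≈ 0.35989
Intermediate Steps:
G(187)/((56*21 - 77)/(-23990) - 46399/(-11149)) = (277/187)/((56*21 - 77)/(-23990) - 46399/(-11149)) = (277*(1/187))/((1176 - 77)*(-1/23990) - 46399*(-1/11149)) = 277/(187*(1099*(-1/23990) + 46399/11149)) = 277/(187*(-1099/23990 + 46399/11149)) = 277/(187*(1100859259/267464510)) = (277/187)*(267464510/1100859259) = 74087669270/205860681433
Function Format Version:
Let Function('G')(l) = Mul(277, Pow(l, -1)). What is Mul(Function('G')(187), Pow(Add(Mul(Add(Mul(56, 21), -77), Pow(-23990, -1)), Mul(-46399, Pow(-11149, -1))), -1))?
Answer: Rational(74087669270, 205860681433) ≈ 0.35989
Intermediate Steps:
Mul(Function('G')(187), Pow(Add(Mul(Add(Mul(56, 21), -77), Pow(-23990, -1)), Mul(-46399, Pow(-11149, -1))), -1)) = Mul(Mul(277, Pow(187, -1)), Pow(Add(Mul(Add(Mul(56, 21), -77), Pow(-23990, -1)), Mul(-46399, Pow(-11149, -1))), -1)) = Mul(Mul(277, Rational(1, 187)), Pow(Add(Mul(Add(1176, -77), Rational(-1, 23990)), Mul(-46399, Rational(-1, 11149))), -1)) = Mul(Rational(277, 187), Pow(Add(Mul(1099, Rational(-1, 23990)), Rational(46399, 11149)), -1)) = Mul(Rational(277, 187), Pow(Add(Rational(-1099, 23990), Rational(46399, 11149)), -1)) = Mul(Rational(277, 187), Pow(Rational(1100859259, 267464510), -1)) = Mul(Rational(277, 187), Rational(267464510, 1100859259)) = Rational(74087669270, 205860681433)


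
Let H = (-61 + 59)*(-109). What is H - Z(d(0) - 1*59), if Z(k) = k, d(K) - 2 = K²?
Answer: 275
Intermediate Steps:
d(K) = 2 + K²
H = 218 (H = -2*(-109) = 218)
H - Z(d(0) - 1*59) = 218 - ((2 + 0²) - 1*59) = 218 - ((2 + 0) - 59) = 218 - (2 - 59) = 218 - 1*(-57) = 218 + 57 = 275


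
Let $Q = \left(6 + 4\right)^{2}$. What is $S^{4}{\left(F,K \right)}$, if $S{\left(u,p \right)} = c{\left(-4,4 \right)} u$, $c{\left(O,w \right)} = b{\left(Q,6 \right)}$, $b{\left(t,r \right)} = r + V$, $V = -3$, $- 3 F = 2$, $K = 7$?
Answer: $16$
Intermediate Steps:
$Q = 100$ ($Q = 10^{2} = 100$)
$F = - \frac{2}{3}$ ($F = \left(- \frac{1}{3}\right) 2 = - \frac{2}{3} \approx -0.66667$)
$b{\left(t,r \right)} = -3 + r$ ($b{\left(t,r \right)} = r - 3 = -3 + r$)
$c{\left(O,w \right)} = 3$ ($c{\left(O,w \right)} = -3 + 6 = 3$)
$S{\left(u,p \right)} = 3 u$
$S^{4}{\left(F,K \right)} = \left(3 \left(- \frac{2}{3}\right)\right)^{4} = \left(-2\right)^{4} = 16$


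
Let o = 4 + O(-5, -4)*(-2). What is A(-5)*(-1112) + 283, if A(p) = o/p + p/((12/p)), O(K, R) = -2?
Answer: -3817/15 ≈ -254.47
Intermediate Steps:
o = 8 (o = 4 - 2*(-2) = 4 + 4 = 8)
A(p) = 8/p + p²/12 (A(p) = 8/p + p/((12/p)) = 8/p + p*(p/12) = 8/p + p²/12)
A(-5)*(-1112) + 283 = ((1/12)*(96 + (-5)³)/(-5))*(-1112) + 283 = ((1/12)*(-⅕)*(96 - 125))*(-1112) + 283 = ((1/12)*(-⅕)*(-29))*(-1112) + 283 = (29/60)*(-1112) + 283 = -8062/15 + 283 = -3817/15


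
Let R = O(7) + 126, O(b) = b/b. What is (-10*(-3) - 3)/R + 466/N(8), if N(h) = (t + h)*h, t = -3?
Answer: 30131/2540 ≈ 11.863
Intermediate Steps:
N(h) = h*(-3 + h) (N(h) = (-3 + h)*h = h*(-3 + h))
O(b) = 1
R = 127 (R = 1 + 126 = 127)
(-10*(-3) - 3)/R + 466/N(8) = (-10*(-3) - 3)/127 + 466/((8*(-3 + 8))) = (30 - 3)*(1/127) + 466/((8*5)) = 27*(1/127) + 466/40 = 27/127 + 466*(1/40) = 27/127 + 233/20 = 30131/2540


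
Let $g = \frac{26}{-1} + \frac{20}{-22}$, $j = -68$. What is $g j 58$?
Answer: $\frac{1167424}{11} \approx 1.0613 \cdot 10^{5}$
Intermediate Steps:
$g = - \frac{296}{11}$ ($g = 26 \left(-1\right) + 20 \left(- \frac{1}{22}\right) = -26 - \frac{10}{11} = - \frac{296}{11} \approx -26.909$)
$g j 58 = \left(- \frac{296}{11}\right) \left(-68\right) 58 = \frac{20128}{11} \cdot 58 = \frac{1167424}{11}$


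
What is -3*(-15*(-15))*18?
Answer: -12150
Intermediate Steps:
-3*(-15*(-15))*18 = -675*18 = -3*4050 = -12150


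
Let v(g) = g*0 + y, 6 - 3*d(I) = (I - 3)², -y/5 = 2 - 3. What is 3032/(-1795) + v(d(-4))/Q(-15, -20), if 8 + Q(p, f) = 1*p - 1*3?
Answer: -87807/46670 ≈ -1.8814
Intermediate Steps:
Q(p, f) = -11 + p (Q(p, f) = -8 + (1*p - 1*3) = -8 + (p - 3) = -8 + (-3 + p) = -11 + p)
y = 5 (y = -5*(2 - 3) = -5*(-1) = 5)
d(I) = 2 - (-3 + I)²/3 (d(I) = 2 - (I - 3)²/3 = 2 - (-3 + I)²/3)
v(g) = 5 (v(g) = g*0 + 5 = 0 + 5 = 5)
3032/(-1795) + v(d(-4))/Q(-15, -20) = 3032/(-1795) + 5/(-11 - 15) = 3032*(-1/1795) + 5/(-26) = -3032/1795 + 5*(-1/26) = -3032/1795 - 5/26 = -87807/46670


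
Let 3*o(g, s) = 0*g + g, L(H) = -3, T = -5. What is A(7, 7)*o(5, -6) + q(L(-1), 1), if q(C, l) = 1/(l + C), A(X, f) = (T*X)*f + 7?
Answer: -2383/6 ≈ -397.17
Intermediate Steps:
A(X, f) = 7 - 5*X*f (A(X, f) = (-5*X)*f + 7 = -5*X*f + 7 = 7 - 5*X*f)
o(g, s) = g/3 (o(g, s) = (0*g + g)/3 = (0 + g)/3 = g/3)
q(C, l) = 1/(C + l)
A(7, 7)*o(5, -6) + q(L(-1), 1) = (7 - 5*7*7)*((⅓)*5) + 1/(-3 + 1) = (7 - 245)*(5/3) + 1/(-2) = -238*5/3 - ½ = -1190/3 - ½ = -2383/6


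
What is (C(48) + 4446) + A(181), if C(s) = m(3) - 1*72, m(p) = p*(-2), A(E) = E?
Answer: 4549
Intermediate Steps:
m(p) = -2*p
C(s) = -78 (C(s) = -2*3 - 1*72 = -6 - 72 = -78)
(C(48) + 4446) + A(181) = (-78 + 4446) + 181 = 4368 + 181 = 4549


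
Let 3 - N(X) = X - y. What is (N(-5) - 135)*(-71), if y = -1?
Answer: 9088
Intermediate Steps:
N(X) = 2 - X (N(X) = 3 - (X - 1*(-1)) = 3 - (X + 1) = 3 - (1 + X) = 3 + (-1 - X) = 2 - X)
(N(-5) - 135)*(-71) = ((2 - 1*(-5)) - 135)*(-71) = ((2 + 5) - 135)*(-71) = (7 - 135)*(-71) = -128*(-71) = 9088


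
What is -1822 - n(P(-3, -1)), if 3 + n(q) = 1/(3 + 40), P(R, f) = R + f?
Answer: -78218/43 ≈ -1819.0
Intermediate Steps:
n(q) = -128/43 (n(q) = -3 + 1/(3 + 40) = -3 + 1/43 = -128/43)
-1822 - n(P(-3, -1)) = -1822 - 1*(-128/43) = -1822 + 128/43 = -78218/43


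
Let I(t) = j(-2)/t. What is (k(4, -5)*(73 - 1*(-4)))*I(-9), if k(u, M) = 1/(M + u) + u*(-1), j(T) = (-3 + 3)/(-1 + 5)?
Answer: 0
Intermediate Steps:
j(T) = 0 (j(T) = 0/4 = 0*(1/4) = 0)
k(u, M) = 1/(M + u) - u
I(t) = 0 (I(t) = 0/t = 0)
(k(4, -5)*(73 - 1*(-4)))*I(-9) = (((1 - 1*4**2 - 1*(-5)*4)/(-5 + 4))*(73 - 1*(-4)))*0 = (((1 - 1*16 + 20)/(-1))*(73 + 4))*0 = (-(1 - 16 + 20)*77)*0 = (-1*5*77)*0 = -5*77*0 = -385*0 = 0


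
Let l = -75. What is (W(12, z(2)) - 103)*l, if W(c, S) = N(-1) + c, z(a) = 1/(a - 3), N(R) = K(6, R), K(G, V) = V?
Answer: 6900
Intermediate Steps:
N(R) = R
z(a) = 1/(-3 + a)
W(c, S) = -1 + c
(W(12, z(2)) - 103)*l = ((-1 + 12) - 103)*(-75) = (11 - 103)*(-75) = -92*(-75) = 6900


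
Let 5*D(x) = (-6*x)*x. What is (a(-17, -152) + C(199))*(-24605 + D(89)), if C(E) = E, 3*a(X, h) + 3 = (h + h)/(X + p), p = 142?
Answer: -12611564246/1875 ≈ -6.7262e+6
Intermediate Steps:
a(X, h) = -1 + 2*h/(3*(142 + X)) (a(X, h) = -1 + ((h + h)/(X + 142))/3 = -1 + ((2*h)/(142 + X))/3 = -1 + (2*h/(142 + X))/3 = -1 + 2*h/(3*(142 + X)))
D(x) = -6*x²/5 (D(x) = ((-6*x)*x)/5 = (-6*x²)/5 = -6*x²/5)
(a(-17, -152) + C(199))*(-24605 + D(89)) = ((-142 - 1*(-17) + (⅔)*(-152))/(142 - 17) + 199)*(-24605 - 6/5*89²) = ((-142 + 17 - 304/3)/125 + 199)*(-24605 - 6/5*7921) = ((1/125)*(-679/3) + 199)*(-24605 - 47526/5) = (-679/375 + 199)*(-170551/5) = (73946/375)*(-170551/5) = -12611564246/1875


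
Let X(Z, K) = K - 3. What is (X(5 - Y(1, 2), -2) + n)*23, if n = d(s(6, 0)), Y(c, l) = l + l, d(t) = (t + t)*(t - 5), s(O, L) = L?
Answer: -115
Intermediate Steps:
d(t) = 2*t*(-5 + t) (d(t) = (2*t)*(-5 + t) = 2*t*(-5 + t))
Y(c, l) = 2*l
X(Z, K) = -3 + K
n = 0 (n = 2*0*(-5 + 0) = 2*0*(-5) = 0)
(X(5 - Y(1, 2), -2) + n)*23 = ((-3 - 2) + 0)*23 = (-5 + 0)*23 = -5*23 = -115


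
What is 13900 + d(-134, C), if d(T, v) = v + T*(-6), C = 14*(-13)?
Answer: 14522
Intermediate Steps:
C = -182
d(T, v) = v - 6*T
13900 + d(-134, C) = 13900 + (-182 - 6*(-134)) = 13900 + (-182 + 804) = 13900 + 622 = 14522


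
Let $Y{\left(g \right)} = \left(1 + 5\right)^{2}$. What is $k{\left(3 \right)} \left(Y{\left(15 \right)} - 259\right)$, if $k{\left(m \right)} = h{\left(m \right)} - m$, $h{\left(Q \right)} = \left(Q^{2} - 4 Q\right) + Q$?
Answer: $669$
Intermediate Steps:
$h{\left(Q \right)} = Q^{2} - 3 Q$
$k{\left(m \right)} = - m + m \left(-3 + m\right)$ ($k{\left(m \right)} = m \left(-3 + m\right) - m = - m + m \left(-3 + m\right)$)
$Y{\left(g \right)} = 36$ ($Y{\left(g \right)} = 6^{2} = 36$)
$k{\left(3 \right)} \left(Y{\left(15 \right)} - 259\right) = 3 \left(-4 + 3\right) \left(36 - 259\right) = 3 \left(-1\right) \left(-223\right) = \left(-3\right) \left(-223\right) = 669$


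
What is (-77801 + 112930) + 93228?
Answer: 128357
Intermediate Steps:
(-77801 + 112930) + 93228 = 35129 + 93228 = 128357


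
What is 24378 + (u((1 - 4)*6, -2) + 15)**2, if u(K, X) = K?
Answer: 24387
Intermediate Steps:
24378 + (u((1 - 4)*6, -2) + 15)**2 = 24378 + ((1 - 4)*6 + 15)**2 = 24378 + (-3*6 + 15)**2 = 24378 + (-18 + 15)**2 = 24378 + (-3)**2 = 24378 + 9 = 24387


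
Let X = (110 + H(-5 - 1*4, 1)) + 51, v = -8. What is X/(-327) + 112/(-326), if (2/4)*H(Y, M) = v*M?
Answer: -41947/53301 ≈ -0.78698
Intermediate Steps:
H(Y, M) = -16*M (H(Y, M) = 2*(-8*M) = -16*M)
X = 145 (X = (110 - 16*1) + 51 = (110 - 16) + 51 = 94 + 51 = 145)
X/(-327) + 112/(-326) = 145/(-327) + 112/(-326) = 145*(-1/327) + 112*(-1/326) = -145/327 - 56/163 = -41947/53301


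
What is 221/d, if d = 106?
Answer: 221/106 ≈ 2.0849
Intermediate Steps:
221/d = 221/106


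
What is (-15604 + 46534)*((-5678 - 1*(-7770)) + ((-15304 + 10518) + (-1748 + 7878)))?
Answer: 106275480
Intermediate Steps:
(-15604 + 46534)*((-5678 - 1*(-7770)) + ((-15304 + 10518) + (-1748 + 7878))) = 30930*((-5678 + 7770) + (-4786 + 6130)) = 30930*(2092 + 1344) = 30930*3436 = 106275480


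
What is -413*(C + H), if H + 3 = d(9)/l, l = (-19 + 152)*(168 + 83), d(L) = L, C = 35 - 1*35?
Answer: 5908260/4769 ≈ 1238.9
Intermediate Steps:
C = 0 (C = 35 - 35 = 0)
l = 33383 (l = 133*251 = 33383)
H = -100140/33383 (H = -3 + 9/33383 = -100140/33383 ≈ -2.9997)
-413*(C + H) = -413*(0 - 100140/33383) = -413*(-100140/33383) = 5908260/4769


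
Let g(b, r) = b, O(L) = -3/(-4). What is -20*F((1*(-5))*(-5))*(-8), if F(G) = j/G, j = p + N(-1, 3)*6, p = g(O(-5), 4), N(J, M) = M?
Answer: 120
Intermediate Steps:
O(L) = ¾ (O(L) = -3*(-¼) = ¾)
p = ¾ ≈ 0.75000
j = 75/4 (j = ¾ + 3*6 = ¾ + 18 = 75/4 ≈ 18.750)
F(G) = 75/(4*G)
-20*F((1*(-5))*(-5))*(-8) = -375/((1*(-5))*(-5))*(-8) = -375/((-5*(-5)))*(-8) = -375/25*(-8) = -20*¾*(-8) = -15*(-8) = 120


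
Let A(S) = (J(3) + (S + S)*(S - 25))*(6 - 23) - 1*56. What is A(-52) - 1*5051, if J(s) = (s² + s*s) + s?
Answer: -141600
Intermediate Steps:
J(s) = s + 2*s² (J(s) = (s² + s²) + s = 2*s² + s = s + 2*s²)
A(S) = -413 - 34*S*(-25 + S) (A(S) = (3*(1 + 2*3) + (S + S)*(S - 25))*(6 - 23) - 1*56 = (3*(1 + 6) + (2*S)*(-25 + S))*(-17) - 56 = (3*7 + 2*S*(-25 + S))*(-17) - 56 = (21 + 2*S*(-25 + S))*(-17) - 56 = (-357 - 34*S*(-25 + S)) - 56 = -413 - 34*S*(-25 + S))
A(-52) - 1*5051 = (-413 - 34*(-52)² + 850*(-52)) - 1*5051 = (-413 - 34*2704 - 44200) - 5051 = (-413 - 91936 - 44200) - 5051 = -136549 - 5051 = -141600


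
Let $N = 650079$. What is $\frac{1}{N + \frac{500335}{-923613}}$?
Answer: $\frac{923613}{600420915092} \approx 1.5383 \cdot 10^{-6}$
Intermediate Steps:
$\frac{1}{N + \frac{500335}{-923613}} = \frac{1}{650079 + \frac{500335}{-923613}} = \frac{1}{650079 + 500335 \left(- \frac{1}{923613}\right)} = \frac{1}{650079 - \frac{500335}{923613}} = \frac{1}{\frac{600420915092}{923613}} = \frac{923613}{600420915092}$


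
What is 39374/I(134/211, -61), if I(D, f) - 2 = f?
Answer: -39374/59 ≈ -667.36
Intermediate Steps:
I(D, f) = 2 + f
39374/I(134/211, -61) = 39374/(2 - 61) = 39374/(-59) = 39374*(-1/59) = -39374/59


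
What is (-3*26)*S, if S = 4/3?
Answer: -104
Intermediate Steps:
S = 4/3 (S = 4*(1/3) = 4/3 ≈ 1.3333)
(-3*26)*S = -3*26*(4/3) = -78*4/3 = -104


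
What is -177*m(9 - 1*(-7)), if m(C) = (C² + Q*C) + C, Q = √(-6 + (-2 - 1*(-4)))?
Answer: -48144 - 5664*I ≈ -48144.0 - 5664.0*I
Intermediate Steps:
Q = 2*I (Q = √(-6 + (-2 + 4)) = √(-6 + 2) = √(-4) = 2*I ≈ 2.0*I)
m(C) = C + C² + 2*I*C (m(C) = (C² + (2*I)*C) + C = (C² + 2*I*C) + C = C + C² + 2*I*C)
-177*m(9 - 1*(-7)) = -177*(9 - 1*(-7))*(1 + (9 - 1*(-7)) + 2*I) = -177*(9 + 7)*(1 + (9 + 7) + 2*I) = -2832*(1 + 16 + 2*I) = -2832*(17 + 2*I) = -177*(272 + 32*I) = -48144 - 5664*I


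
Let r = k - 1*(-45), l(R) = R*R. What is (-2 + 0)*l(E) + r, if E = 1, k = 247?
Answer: 290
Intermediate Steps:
l(R) = R²
r = 292 (r = 247 - 1*(-45) = 247 + 45 = 292)
(-2 + 0)*l(E) + r = (-2 + 0)*1² + 292 = -2*1 + 292 = -2 + 292 = 290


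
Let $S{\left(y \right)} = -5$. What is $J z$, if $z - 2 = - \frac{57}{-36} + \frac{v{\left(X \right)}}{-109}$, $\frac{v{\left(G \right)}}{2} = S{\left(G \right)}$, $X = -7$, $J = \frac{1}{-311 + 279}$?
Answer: $- \frac{4807}{41856} \approx -0.11485$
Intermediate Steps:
$J = - \frac{1}{32}$ ($J = \frac{1}{-32} = - \frac{1}{32} \approx -0.03125$)
$v{\left(G \right)} = -10$ ($v{\left(G \right)} = 2 \left(-5\right) = -10$)
$z = \frac{4807}{1308}$ ($z = 2 - \left(- \frac{19}{12} - \frac{10}{109}\right) = 2 - - \frac{2191}{1308} = 2 + \left(\frac{19}{12} + \frac{10}{109}\right) = 2 + \frac{2191}{1308} = \frac{4807}{1308} \approx 3.6751$)
$J z = \left(- \frac{1}{32}\right) \frac{4807}{1308} = - \frac{4807}{41856}$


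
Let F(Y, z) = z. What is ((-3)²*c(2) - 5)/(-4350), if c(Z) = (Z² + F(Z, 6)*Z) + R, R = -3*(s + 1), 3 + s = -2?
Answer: -247/4350 ≈ -0.056782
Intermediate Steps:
s = -5 (s = -3 - 2 = -5)
R = 12 (R = -3*(-5 + 1) = -3*(-4) = 12)
c(Z) = 12 + Z² + 6*Z (c(Z) = (Z² + 6*Z) + 12 = 12 + Z² + 6*Z)
((-3)²*c(2) - 5)/(-4350) = ((-3)²*(12 + 2² + 6*2) - 5)/(-4350) = (9*(12 + 4 + 12) - 5)*(-1/4350) = (9*28 - 5)*(-1/4350) = (252 - 5)*(-1/4350) = 247*(-1/4350) = -247/4350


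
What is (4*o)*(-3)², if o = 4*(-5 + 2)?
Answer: -432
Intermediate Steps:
o = -12 (o = 4*(-3) = -12)
(4*o)*(-3)² = (4*(-12))*(-3)² = -48*9 = -432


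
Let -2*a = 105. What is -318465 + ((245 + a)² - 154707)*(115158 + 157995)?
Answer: -128547895119/4 ≈ -3.2137e+10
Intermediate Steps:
a = -105/2 (a = -½*105 = -105/2 ≈ -52.500)
-318465 + ((245 + a)² - 154707)*(115158 + 157995) = -318465 + ((245 - 105/2)² - 154707)*(115158 + 157995) = -318465 + ((385/2)² - 154707)*273153 = -318465 + (148225/4 - 154707)*273153 = -318465 - 470603/4*273153 = -318465 - 128546621259/4 = -128547895119/4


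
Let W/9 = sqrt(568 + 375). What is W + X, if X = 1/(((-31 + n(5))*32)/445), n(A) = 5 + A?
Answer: -445/672 + 9*sqrt(943) ≈ 275.71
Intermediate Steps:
W = 9*sqrt(943) (W = 9*sqrt(568 + 375) = 9*sqrt(943) ≈ 276.38)
X = -445/672 (X = 1/(((-31 + (5 + 5))*32)/445) = 1/(((-31 + 10)*32)*(1/445)) = 1/(-21*32*(1/445)) = 1/(-672*1/445) = 1/(-672/445) = -445/672 ≈ -0.66220)
W + X = 9*sqrt(943) - 445/672 = -445/672 + 9*sqrt(943)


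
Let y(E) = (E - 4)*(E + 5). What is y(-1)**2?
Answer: 400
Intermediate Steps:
y(E) = (-4 + E)*(5 + E)
y(-1)**2 = (-20 - 1 + (-1)**2)**2 = (-20 - 1 + 1)**2 = (-20)**2 = 400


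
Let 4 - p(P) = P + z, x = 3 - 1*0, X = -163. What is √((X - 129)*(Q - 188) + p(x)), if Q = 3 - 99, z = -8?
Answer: √82937 ≈ 287.99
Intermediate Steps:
x = 3 (x = 3 + 0 = 3)
Q = -96
p(P) = 12 - P (p(P) = 4 - (P - 8) = 4 - (-8 + P) = 4 + (8 - P) = 12 - P)
√((X - 129)*(Q - 188) + p(x)) = √((-163 - 129)*(-96 - 188) + (12 - 1*3)) = √(-292*(-284) + (12 - 3)) = √(82928 + 9) = √82937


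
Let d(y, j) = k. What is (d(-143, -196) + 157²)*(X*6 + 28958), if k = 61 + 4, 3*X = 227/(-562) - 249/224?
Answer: 11260573065531/15736 ≈ 7.1559e+8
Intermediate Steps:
X = -95393/188832 (X = (227/(-562) - 249/224)/3 = (227*(-1/562) - 249*1/224)/3 = (-227/562 - 249/224)/3 = (⅓)*(-95393/62944) = -95393/188832 ≈ -0.50517)
k = 65
d(y, j) = 65
(d(-143, -196) + 157²)*(X*6 + 28958) = (65 + 157²)*(-95393/188832*6 + 28958) = (65 + 24649)*(-95393/31472 + 28958) = 24714*(911270783/31472) = 11260573065531/15736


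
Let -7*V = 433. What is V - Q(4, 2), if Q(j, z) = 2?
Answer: -447/7 ≈ -63.857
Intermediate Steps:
V = -433/7 (V = -⅐*433 = -433/7 ≈ -61.857)
V - Q(4, 2) = -433/7 - 1*2 = -433/7 - 2 = -447/7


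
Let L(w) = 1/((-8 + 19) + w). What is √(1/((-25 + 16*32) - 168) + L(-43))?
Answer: I*√183106/2552 ≈ 0.16768*I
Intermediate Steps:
L(w) = 1/(11 + w)
√(1/((-25 + 16*32) - 168) + L(-43)) = √(1/((-25 + 16*32) - 168) + 1/(11 - 43)) = √(1/((-25 + 512) - 168) + 1/(-32)) = √(1/(487 - 168) - 1/32) = √(1/319 - 1/32) = √(-287/10208) = I*√183106/2552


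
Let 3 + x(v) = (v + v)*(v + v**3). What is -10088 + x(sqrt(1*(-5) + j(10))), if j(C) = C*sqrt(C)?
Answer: -8051 - 180*sqrt(10) ≈ -8620.2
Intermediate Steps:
j(C) = C**(3/2)
x(v) = -3 + 2*v*(v + v**3) (x(v) = -3 + (v + v)*(v + v**3) = -3 + (2*v)*(v + v**3) = -3 + 2*v*(v + v**3))
-10088 + x(sqrt(1*(-5) + j(10))) = -10088 + (-3 + 2*(sqrt(1*(-5) + 10**(3/2)))**2 + 2*(sqrt(1*(-5) + 10**(3/2)))**4) = -10088 + (-3 + 2*(sqrt(-5 + 10*sqrt(10)))**2 + 2*(sqrt(-5 + 10*sqrt(10)))**4) = -10088 + (-3 + 2*(-5 + 10*sqrt(10)) + 2*(-5 + 10*sqrt(10))**2) = -10088 + (-3 + (-10 + 20*sqrt(10)) + 2*(-5 + 10*sqrt(10))**2) = -10088 + (-13 + 2*(-5 + 10*sqrt(10))**2 + 20*sqrt(10)) = -10101 + 2*(-5 + 10*sqrt(10))**2 + 20*sqrt(10)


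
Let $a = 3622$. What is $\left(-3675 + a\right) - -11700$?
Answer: $11647$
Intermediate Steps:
$\left(-3675 + a\right) - -11700 = \left(-3675 + 3622\right) - -11700 = -53 + 11700 = 11647$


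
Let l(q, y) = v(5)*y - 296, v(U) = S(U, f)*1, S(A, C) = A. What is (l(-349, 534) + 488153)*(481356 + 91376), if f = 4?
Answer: 280940509764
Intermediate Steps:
v(U) = U (v(U) = U*1 = U)
l(q, y) = -296 + 5*y (l(q, y) = 5*y - 296 = -296 + 5*y)
(l(-349, 534) + 488153)*(481356 + 91376) = ((-296 + 5*534) + 488153)*(481356 + 91376) = ((-296 + 2670) + 488153)*572732 = (2374 + 488153)*572732 = 490527*572732 = 280940509764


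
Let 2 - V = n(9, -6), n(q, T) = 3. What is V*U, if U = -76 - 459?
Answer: 535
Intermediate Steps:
V = -1 (V = 2 - 1*3 = 2 - 3 = -1)
U = -535
V*U = -1*(-535) = 535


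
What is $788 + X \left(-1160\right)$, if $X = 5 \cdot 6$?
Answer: $-34012$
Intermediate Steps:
$X = 30$
$788 + X \left(-1160\right) = 788 + 30 \left(-1160\right) = 788 - 34800 = -34012$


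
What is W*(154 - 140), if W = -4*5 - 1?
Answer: -294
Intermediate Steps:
W = -21 (W = -20 - 1 = -21)
W*(154 - 140) = -21*(154 - 140) = -21*14 = -294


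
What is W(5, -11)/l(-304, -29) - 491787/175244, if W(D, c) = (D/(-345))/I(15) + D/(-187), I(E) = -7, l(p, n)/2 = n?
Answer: -1287946893367/459018186396 ≈ -2.8059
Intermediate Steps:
l(p, n) = 2*n
W(D, c) = -2228*D/451605 (W(D, c) = (D/(-345))/(-7) + D/(-187) = (D*(-1/345))*(-⅐) + D*(-1/187) = -D/345*(-⅐) - D/187 = D/2415 - D/187 = -2228*D/451605)
W(5, -11)/l(-304, -29) - 491787/175244 = (-2228/451605*5)/((2*(-29))) - 491787/175244 = -2228/90321/(-58) - 491787*1/175244 = -2228/90321*(-1/58) - 491787/175244 = 1114/2619309 - 491787/175244 = -1287946893367/459018186396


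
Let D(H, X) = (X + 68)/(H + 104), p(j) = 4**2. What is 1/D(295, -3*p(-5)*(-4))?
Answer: 399/260 ≈ 1.5346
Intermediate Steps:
p(j) = 16
D(H, X) = (68 + X)/(104 + H)
1/D(295, -3*p(-5)*(-4)) = 1/((68 - 3*16*(-4))/(104 + 295)) = 1/((68 - 48*(-4))/399) = 1/((68 + 192)/399) = 1/((1/399)*260) = 1/(260/399) = 399/260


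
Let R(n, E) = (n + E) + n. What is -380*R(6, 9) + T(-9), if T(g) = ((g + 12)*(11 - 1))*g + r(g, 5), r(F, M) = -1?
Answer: -8251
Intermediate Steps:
R(n, E) = E + 2*n (R(n, E) = (E + n) + n = E + 2*n)
T(g) = -1 + g*(120 + 10*g) (T(g) = ((g + 12)*(11 - 1))*g - 1 = ((12 + g)*10)*g - 1 = (120 + 10*g)*g - 1 = g*(120 + 10*g) - 1 = -1 + g*(120 + 10*g))
-380*R(6, 9) + T(-9) = -380*(9 + 2*6) + (-1 + 10*(-9)² + 120*(-9)) = -380*(9 + 12) + (-1 + 10*81 - 1080) = -380*21 + (-1 + 810 - 1080) = -7980 - 271 = -8251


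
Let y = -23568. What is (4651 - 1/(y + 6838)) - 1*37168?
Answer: -544009409/16730 ≈ -32517.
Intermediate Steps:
(4651 - 1/(y + 6838)) - 1*37168 = (4651 - 1/(-23568 + 6838)) - 1*37168 = (4651 - 1/(-16730)) - 37168 = (4651 - 1*(-1/16730)) - 37168 = (4651 + 1/16730) - 37168 = 77811231/16730 - 37168 = -544009409/16730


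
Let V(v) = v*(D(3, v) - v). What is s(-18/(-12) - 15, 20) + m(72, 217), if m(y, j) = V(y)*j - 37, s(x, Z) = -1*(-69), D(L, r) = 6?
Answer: -1031152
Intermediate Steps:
V(v) = v*(6 - v)
s(x, Z) = 69
m(y, j) = -37 + j*y*(6 - y) (m(y, j) = (y*(6 - y))*j - 37 = j*y*(6 - y) - 37 = -37 + j*y*(6 - y))
s(-18/(-12) - 15, 20) + m(72, 217) = 69 + (-37 - 1*217*72*(-6 + 72)) = 69 + (-37 - 1*217*72*66) = 69 + (-37 - 1031184) = 69 - 1031221 = -1031152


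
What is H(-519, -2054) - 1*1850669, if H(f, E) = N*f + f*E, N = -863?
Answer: -336746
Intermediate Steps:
H(f, E) = -863*f + E*f (H(f, E) = -863*f + f*E = -863*f + E*f)
H(-519, -2054) - 1*1850669 = -519*(-863 - 2054) - 1*1850669 = -519*(-2917) - 1850669 = 1513923 - 1850669 = -336746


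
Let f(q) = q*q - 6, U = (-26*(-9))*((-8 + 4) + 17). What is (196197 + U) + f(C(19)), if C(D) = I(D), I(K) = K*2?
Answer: 200677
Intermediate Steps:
U = 3042 (U = 234*(-4 + 17) = 234*13 = 3042)
I(K) = 2*K
C(D) = 2*D
f(q) = -6 + q² (f(q) = q² - 6 = -6 + q²)
(196197 + U) + f(C(19)) = (196197 + 3042) + (-6 + (2*19)²) = 199239 + (-6 + 38²) = 199239 + (-6 + 1444) = 199239 + 1438 = 200677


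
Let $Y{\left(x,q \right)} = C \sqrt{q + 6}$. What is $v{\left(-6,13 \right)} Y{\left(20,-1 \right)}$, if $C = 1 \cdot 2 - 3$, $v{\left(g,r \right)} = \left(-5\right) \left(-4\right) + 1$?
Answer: $- 21 \sqrt{5} \approx -46.957$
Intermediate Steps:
$v{\left(g,r \right)} = 21$ ($v{\left(g,r \right)} = 20 + 1 = 21$)
$C = -1$ ($C = 2 - 3 = -1$)
$Y{\left(x,q \right)} = - \sqrt{6 + q}$ ($Y{\left(x,q \right)} = - \sqrt{q + 6} = - \sqrt{6 + q}$)
$v{\left(-6,13 \right)} Y{\left(20,-1 \right)} = 21 \left(- \sqrt{6 - 1}\right) = 21 \left(- \sqrt{5}\right) = - 21 \sqrt{5}$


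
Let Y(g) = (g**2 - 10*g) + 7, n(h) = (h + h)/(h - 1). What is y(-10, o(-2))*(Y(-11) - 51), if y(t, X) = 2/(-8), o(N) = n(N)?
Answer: -187/4 ≈ -46.750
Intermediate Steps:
n(h) = 2*h/(-1 + h) (n(h) = (2*h)/(-1 + h) = 2*h/(-1 + h))
o(N) = 2*N/(-1 + N)
Y(g) = 7 + g**2 - 10*g
y(t, X) = -1/4 (y(t, X) = 2*(-1/8) = -1/4)
y(-10, o(-2))*(Y(-11) - 51) = -((7 + (-11)**2 - 10*(-11)) - 51)/4 = -((7 + 121 + 110) - 51)/4 = -(238 - 51)/4 = -1/4*187 = -187/4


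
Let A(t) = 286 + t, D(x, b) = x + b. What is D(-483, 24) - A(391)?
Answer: -1136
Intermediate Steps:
D(x, b) = b + x
D(-483, 24) - A(391) = (24 - 483) - (286 + 391) = -459 - 1*677 = -459 - 677 = -1136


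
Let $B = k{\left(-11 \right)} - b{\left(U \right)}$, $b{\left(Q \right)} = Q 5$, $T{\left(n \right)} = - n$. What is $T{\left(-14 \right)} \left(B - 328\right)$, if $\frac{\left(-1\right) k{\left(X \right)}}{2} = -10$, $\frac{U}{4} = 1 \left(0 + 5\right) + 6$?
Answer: $-7392$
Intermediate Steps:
$U = 44$ ($U = 4 \left(1 \left(0 + 5\right) + 6\right) = 4 \left(1 \cdot 5 + 6\right) = 4 \left(5 + 6\right) = 4 \cdot 11 = 44$)
$k{\left(X \right)} = 20$ ($k{\left(X \right)} = \left(-2\right) \left(-10\right) = 20$)
$b{\left(Q \right)} = 5 Q$
$B = -200$ ($B = 20 - 5 \cdot 44 = 20 - 220 = -200$)
$T{\left(-14 \right)} \left(B - 328\right) = \left(-1\right) \left(-14\right) \left(-200 - 328\right) = 14 \left(-528\right) = -7392$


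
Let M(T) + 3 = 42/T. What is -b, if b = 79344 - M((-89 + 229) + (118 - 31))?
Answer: -18011727/227 ≈ -79347.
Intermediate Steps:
M(T) = -3 + 42/T
b = 18011727/227 (b = 79344 - (-3 + 42/((-89 + 229) + (118 - 31))) = 79344 - (-3 + 42/(140 + 87)) = 79344 - (-3 + 42/227) = 79344 - 1*(-639/227) = 79344 + 639/227 = 18011727/227 ≈ 79347.)
-b = -1*18011727/227 = -18011727/227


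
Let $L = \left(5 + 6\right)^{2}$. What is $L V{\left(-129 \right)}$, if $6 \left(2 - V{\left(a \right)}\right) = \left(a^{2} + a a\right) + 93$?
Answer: $- \frac{1345641}{2} \approx -6.7282 \cdot 10^{5}$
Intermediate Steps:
$V{\left(a \right)} = - \frac{27}{2} - \frac{a^{2}}{3}$ ($V{\left(a \right)} = 2 - \frac{\left(a^{2} + a a\right) + 93}{6} = 2 - \frac{\left(a^{2} + a^{2}\right) + 93}{6} = 2 - \frac{2 a^{2} + 93}{6} = 2 - \frac{93 + 2 a^{2}}{6} = 2 - \left(\frac{31}{2} + \frac{a^{2}}{3}\right) = - \frac{27}{2} - \frac{a^{2}}{3}$)
$L = 121$ ($L = 11^{2} = 121$)
$L V{\left(-129 \right)} = 121 \left(- \frac{27}{2} - \frac{\left(-129\right)^{2}}{3}\right) = 121 \left(- \frac{27}{2} - 5547\right) = 121 \left(- \frac{11121}{2}\right) = - \frac{1345641}{2}$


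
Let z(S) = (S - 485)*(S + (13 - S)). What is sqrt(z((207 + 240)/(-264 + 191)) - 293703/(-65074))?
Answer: I*sqrt(143975133010450610)/4750402 ≈ 79.875*I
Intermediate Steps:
z(S) = -6305 + 13*S (z(S) = (-485 + S)*13 = -6305 + 13*S)
sqrt(z((207 + 240)/(-264 + 191)) - 293703/(-65074)) = sqrt((-6305 + 13*((207 + 240)/(-264 + 191))) - 293703/(-65074)) = sqrt((-6305 + 13*(447/(-73))) - 293703*(-1/65074)) = sqrt((-6305 + 13*(447*(-1/73))) + 293703/65074) = sqrt((-6305 + 13*(-447/73)) + 293703/65074) = sqrt((-6305 - 5811/73) + 293703/65074) = sqrt(-466076/73 + 293703/65074) = sqrt(-30307989305/4750402) = I*sqrt(143975133010450610)/4750402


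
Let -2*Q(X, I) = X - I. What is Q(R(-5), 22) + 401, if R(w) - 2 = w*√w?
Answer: 411 + 5*I*√5/2 ≈ 411.0 + 5.5902*I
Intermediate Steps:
R(w) = 2 + w^(3/2) (R(w) = 2 + w*√w = 2 + w^(3/2))
Q(X, I) = I/2 - X/2 (Q(X, I) = -(X - I)/2 = I/2 - X/2)
Q(R(-5), 22) + 401 = ((½)*22 - (2 + (-5)^(3/2))/2) + 401 = (11 - (2 - 5*I*√5)/2) + 401 = (11 + (-1 + 5*I*√5/2)) + 401 = (10 + 5*I*√5/2) + 401 = 411 + 5*I*√5/2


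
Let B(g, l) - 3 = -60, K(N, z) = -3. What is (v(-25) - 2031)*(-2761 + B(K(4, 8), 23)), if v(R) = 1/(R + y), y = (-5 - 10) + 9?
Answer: 177426916/31 ≈ 5.7234e+6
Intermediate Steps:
y = -6 (y = -15 + 9 = -6)
B(g, l) = -57 (B(g, l) = 3 - 60 = -57)
v(R) = 1/(-6 + R) (v(R) = 1/(R - 6) = 1/(-6 + R))
(v(-25) - 2031)*(-2761 + B(K(4, 8), 23)) = (1/(-6 - 25) - 2031)*(-2761 - 57) = (1/(-31) - 2031)*(-2818) = (-1/31 - 2031)*(-2818) = -62962/31*(-2818) = 177426916/31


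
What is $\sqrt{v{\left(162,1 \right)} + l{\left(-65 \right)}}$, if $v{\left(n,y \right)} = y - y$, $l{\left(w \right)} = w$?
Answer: $i \sqrt{65} \approx 8.0623 i$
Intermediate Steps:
$v{\left(n,y \right)} = 0$
$\sqrt{v{\left(162,1 \right)} + l{\left(-65 \right)}} = \sqrt{0 - 65} = \sqrt{-65} = i \sqrt{65}$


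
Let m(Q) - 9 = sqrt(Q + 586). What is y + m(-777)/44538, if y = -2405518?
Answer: -35712320225/14846 + I*sqrt(191)/44538 ≈ -2.4055e+6 + 0.0003103*I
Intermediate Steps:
m(Q) = 9 + sqrt(586 + Q) (m(Q) = 9 + sqrt(Q + 586) = 9 + sqrt(586 + Q))
y + m(-777)/44538 = -2405518 + (9 + sqrt(586 - 777))/44538 = -2405518 + (9 + sqrt(-191))*(1/44538) = -2405518 + (9 + I*sqrt(191))*(1/44538) = -2405518 + (3/14846 + I*sqrt(191)/44538) = -35712320225/14846 + I*sqrt(191)/44538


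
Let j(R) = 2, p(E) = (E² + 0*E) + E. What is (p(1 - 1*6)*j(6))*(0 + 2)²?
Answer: 160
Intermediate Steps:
p(E) = E + E² (p(E) = (E² + 0) + E = E² + E = E + E²)
(p(1 - 1*6)*j(6))*(0 + 2)² = (((1 - 1*6)*(1 + (1 - 1*6)))*2)*(0 + 2)² = (((1 - 6)*(1 + (1 - 6)))*2)*2² = (-5*(1 - 5)*2)*4 = (-5*(-4)*2)*4 = (20*2)*4 = 40*4 = 160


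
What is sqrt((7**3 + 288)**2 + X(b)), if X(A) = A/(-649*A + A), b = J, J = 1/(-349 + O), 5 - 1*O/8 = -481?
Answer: sqrt(516016654)/36 ≈ 631.00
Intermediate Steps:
O = 3888 (O = 40 - 8*(-481) = 40 + 3848 = 3888)
J = 1/3539 (J = 1/(-349 + 3888) = 1/3539 ≈ 0.00028257)
b = 1/3539 ≈ 0.00028257
X(A) = -1/648 (X(A) = A/((-648*A)) = A*(-1/(648*A)) = -1/648)
sqrt((7**3 + 288)**2 + X(b)) = sqrt((7**3 + 288)**2 - 1/648) = sqrt((343 + 288)**2 - 1/648) = sqrt(631**2 - 1/648) = sqrt(398161 - 1/648) = sqrt(258008327/648) = sqrt(516016654)/36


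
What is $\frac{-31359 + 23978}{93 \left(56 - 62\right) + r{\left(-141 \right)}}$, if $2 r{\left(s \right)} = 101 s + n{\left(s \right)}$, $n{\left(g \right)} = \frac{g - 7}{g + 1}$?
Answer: $\frac{258335}{268729} \approx 0.96132$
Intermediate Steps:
$n{\left(g \right)} = \frac{-7 + g}{1 + g}$
$r{\left(s \right)} = \frac{101 s}{2} + \frac{-7 + s}{2 \left(1 + s\right)}$ ($r{\left(s \right)} = \frac{101 s + \frac{-7 + s}{1 + s}}{2} = \frac{101 s}{2} + \frac{-7 + s}{2 \left(1 + s\right)}$)
$\frac{-31359 + 23978}{93 \left(56 - 62\right) + r{\left(-141 \right)}} = \frac{-31359 + 23978}{93 \left(56 - 62\right) + \frac{-7 - 141 + 101 \left(-141\right) \left(1 - 141\right)}{2 \left(1 - 141\right)}} = - \frac{7381}{93 \left(-6\right) + \frac{-7 - 141 + 101 \left(-141\right) \left(-140\right)}{2 \left(-140\right)}} = - \frac{7381}{-558 + \frac{1}{2} \left(- \frac{1}{140}\right) \left(-7 - 141 + 1993740\right)} = - \frac{7381}{-558 + \frac{1}{2} \left(- \frac{1}{140}\right) 1993592} = - \frac{7381}{-558 - \frac{249199}{35}} = - \frac{7381}{- \frac{268729}{35}} = \left(-7381\right) \left(- \frac{35}{268729}\right) = \frac{258335}{268729}$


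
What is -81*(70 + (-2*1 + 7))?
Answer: -6075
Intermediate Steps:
-81*(70 + (-2*1 + 7)) = -81*(70 + (-2 + 7)) = -81*(70 + 5) = -81*75 = -6075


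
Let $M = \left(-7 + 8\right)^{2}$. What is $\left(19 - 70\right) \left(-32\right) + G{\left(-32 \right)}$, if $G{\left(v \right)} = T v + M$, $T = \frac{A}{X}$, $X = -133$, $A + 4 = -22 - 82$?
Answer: $\frac{213733}{133} \approx 1607.0$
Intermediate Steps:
$A = -108$ ($A = -4 - 104 = -108$)
$M = 1$ ($M = 1^{2} = 1$)
$T = \frac{108}{133}$ ($T = - \frac{108}{-133} = \left(-108\right) \left(- \frac{1}{133}\right) = \frac{108}{133} \approx 0.81203$)
$G{\left(v \right)} = 1 + \frac{108 v}{133}$ ($G{\left(v \right)} = \frac{108 v}{133} + 1 = 1 + \frac{108 v}{133}$)
$\left(19 - 70\right) \left(-32\right) + G{\left(-32 \right)} = \left(19 - 70\right) \left(-32\right) + \left(1 + \frac{108}{133} \left(-32\right)\right) = \left(-51\right) \left(-32\right) + \left(1 - \frac{3456}{133}\right) = 1632 - \frac{3323}{133} = \frac{213733}{133}$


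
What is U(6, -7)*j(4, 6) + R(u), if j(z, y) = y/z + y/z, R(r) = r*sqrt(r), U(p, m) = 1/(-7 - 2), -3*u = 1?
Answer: -1/3 - I*sqrt(3)/9 ≈ -0.33333 - 0.19245*I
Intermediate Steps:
u = -1/3 (u = -1/3*1 = -1/3 ≈ -0.33333)
U(p, m) = -1/9 (U(p, m) = 1/(-9) = -1/9)
R(r) = r**(3/2)
j(z, y) = 2*y/z
U(6, -7)*j(4, 6) + R(u) = -2*6/(9*4) + (-1/3)**(3/2) = -2*6/(9*4) - I*sqrt(3)/9 = -1/9*3 - I*sqrt(3)/9 = -1/3 - I*sqrt(3)/9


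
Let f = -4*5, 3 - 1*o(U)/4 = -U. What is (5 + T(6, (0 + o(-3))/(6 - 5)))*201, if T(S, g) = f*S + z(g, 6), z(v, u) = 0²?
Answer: -23115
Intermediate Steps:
o(U) = 12 + 4*U (o(U) = 12 - (-4)*U = 12 + 4*U)
z(v, u) = 0
f = -20
T(S, g) = -20*S (T(S, g) = -20*S + 0 = -20*S)
(5 + T(6, (0 + o(-3))/(6 - 5)))*201 = (5 - 20*6)*201 = (5 - 120)*201 = -115*201 = -23115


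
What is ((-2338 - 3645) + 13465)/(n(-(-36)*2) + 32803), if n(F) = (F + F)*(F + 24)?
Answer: 7482/46627 ≈ 0.16047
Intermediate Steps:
n(F) = 2*F*(24 + F) (n(F) = (2*F)*(24 + F) = 2*F*(24 + F))
((-2338 - 3645) + 13465)/(n(-(-36)*2) + 32803) = ((-2338 - 3645) + 13465)/(2*(-(-36)*2)*(24 - (-36)*2) + 32803) = (-5983 + 13465)/(2*(-18*(-4))*(24 - 18*(-4)) + 32803) = 7482/(2*72*(24 + 72) + 32803) = 7482/(2*72*96 + 32803) = 7482/(13824 + 32803) = 7482/46627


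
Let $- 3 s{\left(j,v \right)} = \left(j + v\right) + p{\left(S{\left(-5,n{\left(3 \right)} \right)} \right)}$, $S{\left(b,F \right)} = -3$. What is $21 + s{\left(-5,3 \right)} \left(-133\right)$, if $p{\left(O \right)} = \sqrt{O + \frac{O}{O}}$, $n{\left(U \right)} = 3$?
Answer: $- \frac{203}{3} + \frac{133 i \sqrt{2}}{3} \approx -67.667 + 62.697 i$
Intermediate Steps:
$p{\left(O \right)} = \sqrt{1 + O}$ ($p{\left(O \right)} = \sqrt{O + 1} = \sqrt{1 + O}$)
$s{\left(j,v \right)} = - \frac{j}{3} - \frac{v}{3} - \frac{i \sqrt{2}}{3}$ ($s{\left(j,v \right)} = - \frac{\left(j + v\right) + \sqrt{1 - 3}}{3} = - \frac{\left(j + v\right) + \sqrt{-2}}{3} = - \frac{\left(j + v\right) + i \sqrt{2}}{3} = - \frac{j + v + i \sqrt{2}}{3} = - \frac{j}{3} - \frac{v}{3} - \frac{i \sqrt{2}}{3}$)
$21 + s{\left(-5,3 \right)} \left(-133\right) = 21 + \left(\left(- \frac{1}{3}\right) \left(-5\right) - 1 - \frac{i \sqrt{2}}{3}\right) \left(-133\right) = 21 + \left(\frac{5}{3} - 1 - \frac{i \sqrt{2}}{3}\right) \left(-133\right) = 21 + \left(\frac{2}{3} - \frac{i \sqrt{2}}{3}\right) \left(-133\right) = 21 - \left(\frac{266}{3} - \frac{133 i \sqrt{2}}{3}\right) = - \frac{203}{3} + \frac{133 i \sqrt{2}}{3}$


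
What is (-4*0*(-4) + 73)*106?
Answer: 7738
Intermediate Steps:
(-4*0*(-4) + 73)*106 = (0*(-4) + 73)*106 = (0 + 73)*106 = 73*106 = 7738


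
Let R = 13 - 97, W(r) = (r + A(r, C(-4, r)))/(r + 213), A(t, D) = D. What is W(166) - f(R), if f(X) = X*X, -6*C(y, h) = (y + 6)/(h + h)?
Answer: -2663361769/377484 ≈ -7055.6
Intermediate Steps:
C(y, h) = -(6 + y)/(12*h) (C(y, h) = -(y + 6)/(6*(h + h)) = -(6 + y)/(6*(2*h)) = -(6 + y)*1/(2*h)/6 = -(6 + y)/(12*h))
W(r) = (r - 1/(6*r))/(213 + r) (W(r) = (r + (-6 - 1*(-4))/(12*r))/(r + 213) = (r + (-6 + 4)/(12*r))/(213 + r) = (r + (1/12)*(-2)/r)/(213 + r) = (r - 1/(6*r))/(213 + r))
R = -84
f(X) = X**2
W(166) - f(R) = (-1/6 + 166**2)/(166*(213 + 166)) - 1*(-84)**2 = (1/166)*(-1/6 + 27556)/379 - 1*7056 = (1/166)*(1/379)*(165335/6) - 7056 = 165335/377484 - 7056 = -2663361769/377484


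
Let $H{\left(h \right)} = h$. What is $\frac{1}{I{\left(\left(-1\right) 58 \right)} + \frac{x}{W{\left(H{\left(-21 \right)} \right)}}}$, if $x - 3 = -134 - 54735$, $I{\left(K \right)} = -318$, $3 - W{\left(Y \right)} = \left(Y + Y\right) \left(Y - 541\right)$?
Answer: $- \frac{23601}{7450252} \approx -0.0031678$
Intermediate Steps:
$W{\left(Y \right)} = 3 - 2 Y \left(-541 + Y\right)$ ($W{\left(Y \right)} = 3 - \left(Y + Y\right) \left(Y - 541\right) = 3 - 2 Y \left(-541 + Y\right)$)
$x = -54866$ ($x = 3 - 54869 = -54866$)
$\frac{1}{I{\left(\left(-1\right) 58 \right)} + \frac{x}{W{\left(H{\left(-21 \right)} \right)}}} = \frac{1}{-318 - \frac{54866}{3 - 2 \left(-21\right)^{2} + 1082 \left(-21\right)}} = \frac{1}{-318 - \frac{54866}{3 - 882 - 22722}} = \frac{1}{-318 - \frac{54866}{-23601}} = \frac{1}{-318 - - \frac{54866}{23601}} = \frac{1}{-318 + \frac{54866}{23601}} = \frac{1}{- \frac{7450252}{23601}} = - \frac{23601}{7450252}$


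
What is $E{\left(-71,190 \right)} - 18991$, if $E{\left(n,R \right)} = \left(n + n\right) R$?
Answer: $-45971$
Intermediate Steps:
$E{\left(n,R \right)} = 2 R n$ ($E{\left(n,R \right)} = 2 n R = 2 R n$)
$E{\left(-71,190 \right)} - 18991 = 2 \cdot 190 \left(-71\right) - 18991 = -26980 - 18991 = -45971$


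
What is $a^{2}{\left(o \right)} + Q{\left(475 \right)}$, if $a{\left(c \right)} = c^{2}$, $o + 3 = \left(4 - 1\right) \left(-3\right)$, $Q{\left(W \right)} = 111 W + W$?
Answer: $73936$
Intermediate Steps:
$Q{\left(W \right)} = 112 W$
$o = -12$ ($o = -3 + \left(4 - 1\right) \left(-3\right) = -3 + 3 \left(-3\right) = -3 - 9 = -12$)
$a^{2}{\left(o \right)} + Q{\left(475 \right)} = \left(\left(-12\right)^{2}\right)^{2} + 112 \cdot 475 = 144^{2} + 53200 = 20736 + 53200 = 73936$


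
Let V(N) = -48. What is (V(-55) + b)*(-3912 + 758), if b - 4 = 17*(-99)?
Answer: 5446958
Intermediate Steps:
b = -1679 (b = 4 + 17*(-99) = 4 - 1683 = -1679)
(V(-55) + b)*(-3912 + 758) = (-48 - 1679)*(-3912 + 758) = -1727*(-3154) = 5446958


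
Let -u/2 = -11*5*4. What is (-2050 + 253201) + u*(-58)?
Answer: 225631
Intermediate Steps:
u = 440 (u = -2*(-11*5)*4 = -(-110)*4 = -2*(-220) = 440)
(-2050 + 253201) + u*(-58) = (-2050 + 253201) + 440*(-58) = 251151 - 25520 = 225631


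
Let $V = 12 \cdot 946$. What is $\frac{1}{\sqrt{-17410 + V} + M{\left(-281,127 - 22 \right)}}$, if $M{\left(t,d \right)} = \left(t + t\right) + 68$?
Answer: $- \frac{19}{9619} - \frac{i \sqrt{6058}}{250094} \approx -0.0019753 - 0.00031122 i$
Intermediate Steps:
$M{\left(t,d \right)} = 68 + 2 t$ ($M{\left(t,d \right)} = 2 t + 68 = 68 + 2 t$)
$V = 11352$
$\frac{1}{\sqrt{-17410 + V} + M{\left(-281,127 - 22 \right)}} = \frac{1}{\sqrt{-17410 + 11352} + \left(68 + 2 \left(-281\right)\right)} = \frac{1}{\sqrt{-6058} + \left(68 - 562\right)} = \frac{1}{i \sqrt{6058} - 494} = \frac{1}{-494 + i \sqrt{6058}}$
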